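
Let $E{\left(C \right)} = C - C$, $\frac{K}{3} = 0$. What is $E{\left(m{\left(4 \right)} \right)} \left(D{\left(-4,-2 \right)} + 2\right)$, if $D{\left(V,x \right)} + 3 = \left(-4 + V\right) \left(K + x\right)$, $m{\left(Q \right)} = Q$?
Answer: $0$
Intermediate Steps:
$K = 0$ ($K = 3 \cdot 0 = 0$)
$D{\left(V,x \right)} = -3 + x \left(-4 + V\right)$ ($D{\left(V,x \right)} = -3 + \left(-4 + V\right) \left(0 + x\right) = -3 + \left(-4 + V\right) x = -3 + x \left(-4 + V\right)$)
$E{\left(C \right)} = 0$
$E{\left(m{\left(4 \right)} \right)} \left(D{\left(-4,-2 \right)} + 2\right) = 0 \left(\left(-3 - -8 - -8\right) + 2\right) = 0 \left(\left(-3 + 8 + 8\right) + 2\right) = 0 \left(13 + 2\right) = 0 \cdot 15 = 0$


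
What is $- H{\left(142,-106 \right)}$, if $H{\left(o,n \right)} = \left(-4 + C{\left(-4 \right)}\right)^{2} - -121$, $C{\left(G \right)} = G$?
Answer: $-185$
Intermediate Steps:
$H{\left(o,n \right)} = 185$ ($H{\left(o,n \right)} = \left(-4 - 4\right)^{2} - -121 = \left(-8\right)^{2} + 121 = 64 + 121 = 185$)
$- H{\left(142,-106 \right)} = \left(-1\right) 185 = -185$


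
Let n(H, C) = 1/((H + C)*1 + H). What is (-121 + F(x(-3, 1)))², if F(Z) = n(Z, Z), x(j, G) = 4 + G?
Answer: 3290596/225 ≈ 14625.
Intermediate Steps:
n(H, C) = 1/(C + 2*H) (n(H, C) = 1/((C + H)*1 + H) = 1/((C + H) + H) = 1/(C + 2*H))
F(Z) = 1/(3*Z) (F(Z) = 1/(Z + 2*Z) = 1/(3*Z))
(-121 + F(x(-3, 1)))² = (-121 + 1/(3*(4 + 1)))² = (-121 + (⅓)/5)² = (-121 + (⅓)*(⅕))² = (-121 + 1/15)² = (-1814/15)² = 3290596/225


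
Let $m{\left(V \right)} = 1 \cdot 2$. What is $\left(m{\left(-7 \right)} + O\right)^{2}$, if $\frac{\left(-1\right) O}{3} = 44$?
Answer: $16900$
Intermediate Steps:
$m{\left(V \right)} = 2$
$O = -132$ ($O = \left(-3\right) 44 = -132$)
$\left(m{\left(-7 \right)} + O\right)^{2} = \left(2 - 132\right)^{2} = \left(-130\right)^{2} = 16900$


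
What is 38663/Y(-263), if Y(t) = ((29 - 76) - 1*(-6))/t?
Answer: 248009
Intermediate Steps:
Y(t) = -41/t (Y(t) = (-47 + 6)/t = -41/t)
38663/Y(-263) = 38663/((-41/(-263))) = 38663/((-41*(-1/263))) = 38663/(41/263) = 38663*(263/41) = 248009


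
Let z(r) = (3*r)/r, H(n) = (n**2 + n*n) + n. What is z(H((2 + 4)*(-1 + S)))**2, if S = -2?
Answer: 9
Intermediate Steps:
H(n) = n + 2*n**2 (H(n) = (n**2 + n**2) + n = 2*n**2 + n = n + 2*n**2)
z(r) = 3
z(H((2 + 4)*(-1 + S)))**2 = 3**2 = 9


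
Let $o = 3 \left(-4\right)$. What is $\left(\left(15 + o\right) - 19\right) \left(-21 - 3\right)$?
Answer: $384$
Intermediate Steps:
$o = -12$
$\left(\left(15 + o\right) - 19\right) \left(-21 - 3\right) = \left(\left(15 - 12\right) - 19\right) \left(-21 - 3\right) = \left(3 - 19\right) \left(-24\right) = \left(-16\right) \left(-24\right) = 384$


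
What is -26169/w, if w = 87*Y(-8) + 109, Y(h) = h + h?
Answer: 26169/1283 ≈ 20.397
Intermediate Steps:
Y(h) = 2*h
w = -1283 (w = 87*(2*(-8)) + 109 = 87*(-16) + 109 = -1392 + 109 = -1283)
-26169/w = -26169/(-1283) = -26169*(-1/1283) = 26169/1283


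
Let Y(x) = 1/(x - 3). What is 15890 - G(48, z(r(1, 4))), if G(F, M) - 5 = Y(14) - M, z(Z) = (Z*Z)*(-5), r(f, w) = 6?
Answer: 172754/11 ≈ 15705.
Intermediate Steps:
Y(x) = 1/(-3 + x)
z(Z) = -5*Z**2 (z(Z) = Z**2*(-5) = -5*Z**2)
G(F, M) = 56/11 - M (G(F, M) = 5 + (1/(-3 + 14) - M) = 5 + (1/11 - M) = 56/11 - M)
15890 - G(48, z(r(1, 4))) = 15890 - (56/11 - (-5)*6**2) = 15890 - (56/11 - (-5)*36) = 15890 - (56/11 - 1*(-180)) = 15890 - (56/11 + 180) = 15890 - 1*2036/11 = 15890 - 2036/11 = 172754/11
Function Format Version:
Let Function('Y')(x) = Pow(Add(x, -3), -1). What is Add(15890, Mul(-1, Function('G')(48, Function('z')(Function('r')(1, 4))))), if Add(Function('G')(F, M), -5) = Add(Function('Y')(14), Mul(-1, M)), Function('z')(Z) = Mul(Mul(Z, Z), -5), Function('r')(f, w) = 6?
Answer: Rational(172754, 11) ≈ 15705.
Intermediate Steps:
Function('Y')(x) = Pow(Add(-3, x), -1)
Function('z')(Z) = Mul(-5, Pow(Z, 2)) (Function('z')(Z) = Mul(Pow(Z, 2), -5) = Mul(-5, Pow(Z, 2)))
Function('G')(F, M) = Add(Rational(56, 11), Mul(-1, M)) (Function('G')(F, M) = Add(5, Add(Pow(Add(-3, 14), -1), Mul(-1, M))) = Add(5, Add(Pow(11, -1), Mul(-1, M))) = Add(5, Add(Rational(1, 11), Mul(-1, M))) = Add(Rational(56, 11), Mul(-1, M)))
Add(15890, Mul(-1, Function('G')(48, Function('z')(Function('r')(1, 4))))) = Add(15890, Mul(-1, Add(Rational(56, 11), Mul(-1, Mul(-5, Pow(6, 2)))))) = Add(15890, Mul(-1, Add(Rational(56, 11), Mul(-1, Mul(-5, 36))))) = Add(15890, Mul(-1, Add(Rational(56, 11), Mul(-1, -180)))) = Add(15890, Mul(-1, Add(Rational(56, 11), 180))) = Add(15890, Mul(-1, Rational(2036, 11))) = Add(15890, Rational(-2036, 11)) = Rational(172754, 11)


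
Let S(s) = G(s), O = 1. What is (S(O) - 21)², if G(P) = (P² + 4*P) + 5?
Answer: 121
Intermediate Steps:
G(P) = 5 + P² + 4*P
S(s) = 5 + s² + 4*s
(S(O) - 21)² = ((5 + 1² + 4*1) - 21)² = ((5 + 1 + 4) - 21)² = (10 - 21)² = (-11)² = 121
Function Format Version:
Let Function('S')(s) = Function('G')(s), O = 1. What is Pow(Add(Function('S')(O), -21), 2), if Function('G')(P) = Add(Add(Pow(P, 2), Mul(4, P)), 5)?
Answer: 121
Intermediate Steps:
Function('G')(P) = Add(5, Pow(P, 2), Mul(4, P))
Function('S')(s) = Add(5, Pow(s, 2), Mul(4, s))
Pow(Add(Function('S')(O), -21), 2) = Pow(Add(Add(5, Pow(1, 2), Mul(4, 1)), -21), 2) = Pow(Add(Add(5, 1, 4), -21), 2) = Pow(Add(10, -21), 2) = Pow(-11, 2) = 121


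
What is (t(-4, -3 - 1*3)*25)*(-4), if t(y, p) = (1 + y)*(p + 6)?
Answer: 0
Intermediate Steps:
t(y, p) = (1 + y)*(6 + p)
(t(-4, -3 - 1*3)*25)*(-4) = ((6 + (-3 - 1*3) + 6*(-4) + (-3 - 1*3)*(-4))*25)*(-4) = ((6 + (-3 - 3) - 24 + (-3 - 3)*(-4))*25)*(-4) = ((6 - 6 - 24 - 6*(-4))*25)*(-4) = ((6 - 6 - 24 + 24)*25)*(-4) = (0*25)*(-4) = 0*(-4) = 0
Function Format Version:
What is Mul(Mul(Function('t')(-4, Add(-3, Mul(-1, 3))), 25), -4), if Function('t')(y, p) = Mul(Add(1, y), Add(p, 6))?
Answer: 0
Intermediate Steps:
Function('t')(y, p) = Mul(Add(1, y), Add(6, p))
Mul(Mul(Function('t')(-4, Add(-3, Mul(-1, 3))), 25), -4) = Mul(Mul(Add(6, Add(-3, Mul(-1, 3)), Mul(6, -4), Mul(Add(-3, Mul(-1, 3)), -4)), 25), -4) = Mul(Mul(Add(6, Add(-3, -3), -24, Mul(Add(-3, -3), -4)), 25), -4) = Mul(Mul(Add(6, -6, -24, Mul(-6, -4)), 25), -4) = Mul(Mul(Add(6, -6, -24, 24), 25), -4) = Mul(Mul(0, 25), -4) = Mul(0, -4) = 0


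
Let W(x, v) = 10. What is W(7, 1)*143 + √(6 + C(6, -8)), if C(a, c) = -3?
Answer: 1430 + √3 ≈ 1431.7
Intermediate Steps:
W(7, 1)*143 + √(6 + C(6, -8)) = 10*143 + √(6 - 3) = 1430 + √3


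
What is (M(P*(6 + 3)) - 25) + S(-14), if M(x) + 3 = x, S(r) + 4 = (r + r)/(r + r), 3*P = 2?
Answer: -25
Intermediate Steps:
P = ⅔ (P = (⅓)*2 = ⅔ ≈ 0.66667)
S(r) = -3 (S(r) = -4 + (r + r)/(r + r) = -4 + (2*r)/((2*r)) = -4 + (2*r)*(1/(2*r)) = -4 + 1 = -3)
M(x) = -3 + x
(M(P*(6 + 3)) - 25) + S(-14) = ((-3 + 2*(6 + 3)/3) - 25) - 3 = ((-3 + (⅔)*9) - 25) - 3 = ((-3 + 6) - 25) - 3 = (3 - 25) - 3 = -22 - 3 = -25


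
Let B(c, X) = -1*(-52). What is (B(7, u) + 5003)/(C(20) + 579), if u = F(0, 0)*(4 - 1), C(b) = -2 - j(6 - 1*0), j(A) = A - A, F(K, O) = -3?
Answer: 5055/577 ≈ 8.7608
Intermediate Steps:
j(A) = 0
C(b) = -2 (C(b) = -2 - 1*0 = -2 + 0 = -2)
u = -9 (u = -3*(4 - 1) = -3*3 = -9)
B(c, X) = 52
(B(7, u) + 5003)/(C(20) + 579) = (52 + 5003)/(-2 + 579) = 5055/577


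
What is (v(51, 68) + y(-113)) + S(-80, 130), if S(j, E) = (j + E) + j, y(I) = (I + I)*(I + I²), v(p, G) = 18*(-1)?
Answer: -2860304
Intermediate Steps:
v(p, G) = -18
y(I) = 2*I*(I + I²) (y(I) = (2*I)*(I + I²) = 2*I*(I + I²))
S(j, E) = E + 2*j (S(j, E) = (E + j) + j = E + 2*j)
(v(51, 68) + y(-113)) + S(-80, 130) = (-18 + 2*(-113)²*(1 - 113)) + (130 + 2*(-80)) = (-18 + 2*12769*(-112)) + (130 - 160) = (-18 - 2860256) - 30 = -2860274 - 30 = -2860304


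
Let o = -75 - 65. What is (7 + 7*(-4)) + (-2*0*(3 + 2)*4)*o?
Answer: -21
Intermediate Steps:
o = -140
(7 + 7*(-4)) + (-2*0*(3 + 2)*4)*o = (7 + 7*(-4)) - 2*0*(3 + 2)*4*(-140) = (7 - 28) - 2*0*5*4*(-140) = -21 - 0*4*(-140) = -21 - 2*0*(-140) = -21 + 0*(-140) = -21 + 0 = -21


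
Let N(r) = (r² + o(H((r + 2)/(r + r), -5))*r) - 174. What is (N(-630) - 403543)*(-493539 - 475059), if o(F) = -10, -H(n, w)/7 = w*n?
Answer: 500765166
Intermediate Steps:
H(n, w) = -7*n*w (H(n, w) = -7*w*n = -7*n*w)
N(r) = -174 + r² - 10*r (N(r) = (r² - 10*r) - 174 = -174 + r² - 10*r)
(N(-630) - 403543)*(-493539 - 475059) = ((-174 + (-630)² - 10*(-630)) - 403543)*(-493539 - 475059) = ((-174 + 396900 + 6300) - 403543)*(-968598) = (403026 - 403543)*(-968598) = -517*(-968598) = 500765166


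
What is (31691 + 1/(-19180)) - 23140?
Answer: 164008179/19180 ≈ 8551.0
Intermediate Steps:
(31691 + 1/(-19180)) - 23140 = (31691 - 1/19180) - 23140 = 607833379/19180 - 23140 = 164008179/19180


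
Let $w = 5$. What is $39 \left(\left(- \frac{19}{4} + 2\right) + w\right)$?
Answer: $\frac{351}{4} \approx 87.75$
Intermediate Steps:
$39 \left(\left(- \frac{19}{4} + 2\right) + w\right) = 39 \left(\left(- \frac{19}{4} + 2\right) + 5\right) = 39 \left(- \frac{11}{4} + 5\right) = 39 \cdot \frac{9}{4} = \frac{351}{4}$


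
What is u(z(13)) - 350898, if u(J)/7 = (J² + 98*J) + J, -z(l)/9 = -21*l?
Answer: 43609746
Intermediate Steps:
z(l) = 189*l (z(l) = -(-189)*l = 189*l)
u(J) = 7*J² + 693*J (u(J) = 7*((J² + 98*J) + J) = 7*(J² + 99*J) = 7*J² + 693*J)
u(z(13)) - 350898 = 7*(189*13)*(99 + 189*13) - 350898 = 7*2457*(99 + 2457) - 350898 = 7*2457*2556 - 350898 = 43960644 - 350898 = 43609746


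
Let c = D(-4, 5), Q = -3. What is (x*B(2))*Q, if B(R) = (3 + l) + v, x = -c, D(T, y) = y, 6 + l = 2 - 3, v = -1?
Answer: -75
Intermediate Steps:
l = -7 (l = -6 + (2 - 3) = -6 - 1 = -7)
c = 5
x = -5 (x = -1*5 = -5)
B(R) = -5 (B(R) = (3 - 7) - 1 = -4 - 1 = -5)
(x*B(2))*Q = -5*(-5)*(-3) = 25*(-3) = -75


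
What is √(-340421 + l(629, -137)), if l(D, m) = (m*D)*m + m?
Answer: √11465143 ≈ 3386.0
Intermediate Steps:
l(D, m) = m + D*m² (l(D, m) = (D*m)*m + m = D*m² + m = m + D*m²)
√(-340421 + l(629, -137)) = √(-340421 - 137*(1 + 629*(-137))) = √(-340421 - 137*(1 - 86173)) = √(-340421 - 137*(-86172)) = √(-340421 + 11805564) = √11465143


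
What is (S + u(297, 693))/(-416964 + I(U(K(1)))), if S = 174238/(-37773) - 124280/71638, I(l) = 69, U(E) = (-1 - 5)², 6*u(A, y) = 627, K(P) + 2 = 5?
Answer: -265598646899/1128110438429730 ≈ -0.00023544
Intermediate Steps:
K(P) = 3 (K(P) = -2 + 5 = 3)
u(A, y) = 209/2 (u(A, y) = (⅙)*627 = 209/2)
U(E) = 36 (U(E) = (-6)² = 36)
S = -8588245142/1352991087 (S = 174238*(-1/37773) - 124280*1/71638 = -174238/37773 - 62140/35819 = -8588245142/1352991087 ≈ -6.3476)
(S + u(297, 693))/(-416964 + I(U(K(1)))) = (-8588245142/1352991087 + 209/2)/(-416964 + 69) = (265598646899/2705982174)/(-416895) = (265598646899/2705982174)*(-1/416895) = -265598646899/1128110438429730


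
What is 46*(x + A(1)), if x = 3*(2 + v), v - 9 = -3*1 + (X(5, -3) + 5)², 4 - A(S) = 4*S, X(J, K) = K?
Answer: 1656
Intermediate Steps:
A(S) = 4 - 4*S
v = 10 (v = 9 + (-3*1 + (-3 + 5)²) = 9 + (-3 + 2²) = 9 + (-3 + 4) = 9 + 1 = 10)
x = 36 (x = 3*(2 + 10) = 3*12 = 36)
46*(x + A(1)) = 46*(36 + (4 - 4*1)) = 46*(36 + (4 - 4)) = 46*(36 + 0) = 46*36 = 1656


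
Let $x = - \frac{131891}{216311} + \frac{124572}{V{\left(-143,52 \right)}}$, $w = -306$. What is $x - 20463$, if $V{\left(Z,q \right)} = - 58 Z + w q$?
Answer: $- \frac{16874026441102}{823928599} \approx -20480.0$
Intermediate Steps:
$V{\left(Z,q \right)} = - 306 q - 58 Z$ ($V{\left(Z,q \right)} = - 58 Z - 306 q = - 306 q - 58 Z$)
$x = - \frac{13975519765}{823928599}$ ($x = - \frac{131891}{216311} + \frac{124572}{\left(-306\right) 52 - -8294} = \left(-131891\right) \frac{1}{216311} + \frac{124572}{-15912 + 8294} = - \frac{131891}{216311} + \frac{124572}{-7618} = - \frac{131891}{216311} + 124572 \left(- \frac{1}{7618}\right) = - \frac{131891}{216311} - \frac{62286}{3809} = - \frac{13975519765}{823928599} \approx -16.962$)
$x - 20463 = - \frac{13975519765}{823928599} - 20463 = - \frac{16874026441102}{823928599}$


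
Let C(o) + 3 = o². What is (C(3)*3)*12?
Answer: 216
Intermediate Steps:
C(o) = -3 + o²
(C(3)*3)*12 = ((-3 + 3²)*3)*12 = ((-3 + 9)*3)*12 = (6*3)*12 = 18*12 = 216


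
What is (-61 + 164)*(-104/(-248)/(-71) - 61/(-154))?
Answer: 13622677/338954 ≈ 40.190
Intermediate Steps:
(-61 + 164)*(-104/(-248)/(-71) - 61/(-154)) = 103*(-104*(-1/248)*(-1/71) - 61*(-1/154)) = 103*((13/31)*(-1/71) + 61/154) = 103*(-13/2201 + 61/154) = 103*(132259/338954) = 13622677/338954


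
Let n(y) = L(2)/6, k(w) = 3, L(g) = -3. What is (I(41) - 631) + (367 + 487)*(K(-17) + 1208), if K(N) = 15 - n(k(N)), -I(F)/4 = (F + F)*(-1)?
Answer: 1044566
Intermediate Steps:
n(y) = -½ (n(y) = -3/6 = -3*⅙ = -½)
I(F) = 8*F (I(F) = -4*(F + F)*(-1) = -4*2*F*(-1) = -(-8)*F = 8*F)
K(N) = 31/2 (K(N) = 15 - 1*(-½) = 15 + ½ = 31/2)
(I(41) - 631) + (367 + 487)*(K(-17) + 1208) = (8*41 - 631) + (367 + 487)*(31/2 + 1208) = (328 - 631) + 854*(2447/2) = -303 + 1044869 = 1044566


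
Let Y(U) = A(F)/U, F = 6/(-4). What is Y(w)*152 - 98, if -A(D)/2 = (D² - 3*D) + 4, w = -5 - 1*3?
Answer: 621/2 ≈ 310.50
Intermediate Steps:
F = -3/2 (F = 6*(-¼) = -3/2 ≈ -1.5000)
w = -8 (w = -5 - 3 = -8)
A(D) = -8 - 2*D² + 6*D (A(D) = -2*((D² - 3*D) + 4) = -2*(4 + D² - 3*D) = -8 - 2*D² + 6*D)
Y(U) = -43/(2*U) (Y(U) = (-8 - 2*(-3/2)² + 6*(-3/2))/U = (-8 - 2*9/4 - 9)/U = (-8 - 9/2 - 9)/U = -43/(2*U))
Y(w)*152 - 98 = -43/2/(-8)*152 - 98 = -43/2*(-⅛)*152 - 98 = (43/16)*152 - 98 = 817/2 - 98 = 621/2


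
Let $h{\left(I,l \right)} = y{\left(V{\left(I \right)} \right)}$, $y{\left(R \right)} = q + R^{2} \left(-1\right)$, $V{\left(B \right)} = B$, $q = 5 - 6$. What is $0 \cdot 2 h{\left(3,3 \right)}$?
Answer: $0$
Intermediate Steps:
$q = -1$ ($q = 5 - 6 = -1$)
$y{\left(R \right)} = -1 - R^{2}$ ($y{\left(R \right)} = -1 + R^{2} \left(-1\right) = -1 - R^{2}$)
$h{\left(I,l \right)} = -1 - I^{2}$
$0 \cdot 2 h{\left(3,3 \right)} = 0 \cdot 2 \left(-1 - 3^{2}\right) = 0 \left(-1 - 9\right) = 0 \left(-10\right) = 0$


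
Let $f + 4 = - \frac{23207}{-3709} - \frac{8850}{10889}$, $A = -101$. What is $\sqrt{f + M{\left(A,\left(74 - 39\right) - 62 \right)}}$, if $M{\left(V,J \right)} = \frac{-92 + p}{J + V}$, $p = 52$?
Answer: $\frac{\sqrt{45846501304416909}}{161549204} \approx 1.3254$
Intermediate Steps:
$f = \frac{58327169}{40387301}$ ($f = -4 - \left(- \frac{23207}{3709} + \frac{8850}{10889}\right) = -4 - - \frac{219876373}{40387301} = -4 + \left(\frac{23207}{3709} - \frac{8850}{10889}\right) = -4 + \frac{219876373}{40387301} = \frac{58327169}{40387301} \approx 1.4442$)
$M{\left(V,J \right)} = - \frac{40}{J + V}$ ($M{\left(V,J \right)} = \frac{-92 + 52}{J + V} = - \frac{40}{J + V}$)
$\sqrt{f + M{\left(A,\left(74 - 39\right) - 62 \right)}} = \sqrt{\frac{58327169}{40387301} - \frac{40}{\left(\left(74 - 39\right) - 62\right) - 101}} = \sqrt{\frac{58327169}{40387301} - \frac{40}{\left(35 - 62\right) - 101}} = \sqrt{\frac{58327169}{40387301} - \frac{40}{-27 - 101}} = \sqrt{\frac{58327169}{40387301} - \frac{40}{-128}} = \sqrt{\frac{58327169}{40387301} - - \frac{5}{16}} = \sqrt{\frac{58327169}{40387301} + \frac{5}{16}} = \sqrt{\frac{1135171209}{646196816}} = \frac{\sqrt{45846501304416909}}{161549204}$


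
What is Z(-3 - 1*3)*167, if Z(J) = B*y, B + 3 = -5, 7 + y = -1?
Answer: 10688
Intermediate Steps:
y = -8 (y = -7 - 1 = -8)
B = -8 (B = -3 - 5 = -8)
Z(J) = 64 (Z(J) = -8*(-8) = 64)
Z(-3 - 1*3)*167 = 64*167 = 10688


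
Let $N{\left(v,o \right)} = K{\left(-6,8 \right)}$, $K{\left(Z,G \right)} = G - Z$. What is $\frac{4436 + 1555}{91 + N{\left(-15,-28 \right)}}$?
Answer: $\frac{1997}{35} \approx 57.057$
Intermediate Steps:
$N{\left(v,o \right)} = 14$ ($N{\left(v,o \right)} = 8 - -6 = 8 + 6 = 14$)
$\frac{4436 + 1555}{91 + N{\left(-15,-28 \right)}} = \frac{4436 + 1555}{91 + 14} = \frac{5991}{105} = 5991 \cdot \frac{1}{105} = \frac{1997}{35}$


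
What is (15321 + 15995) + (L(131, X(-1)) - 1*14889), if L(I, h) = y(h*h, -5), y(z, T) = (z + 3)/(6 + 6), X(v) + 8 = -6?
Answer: 197323/12 ≈ 16444.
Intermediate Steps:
X(v) = -14 (X(v) = -8 - 6 = -14)
y(z, T) = 1/4 + z/12 (y(z, T) = (3 + z)/12 = (3 + z)*(1/12) = 1/4 + z/12)
L(I, h) = 1/4 + h**2/12 (L(I, h) = 1/4 + (h*h)/12 = 1/4 + h**2/12)
(15321 + 15995) + (L(131, X(-1)) - 1*14889) = (15321 + 15995) + ((1/4 + (1/12)*(-14)**2) - 1*14889) = 31316 + ((1/4 + (1/12)*196) - 14889) = 31316 + ((1/4 + 49/3) - 14889) = 31316 + (199/12 - 14889) = 31316 - 178469/12 = 197323/12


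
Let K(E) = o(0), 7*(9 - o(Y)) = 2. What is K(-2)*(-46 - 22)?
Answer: -4148/7 ≈ -592.57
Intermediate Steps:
o(Y) = 61/7 (o(Y) = 9 - ⅐*2 = 9 - 2/7 = 61/7)
K(E) = 61/7
K(-2)*(-46 - 22) = 61*(-46 - 22)/7 = (61/7)*(-68) = -4148/7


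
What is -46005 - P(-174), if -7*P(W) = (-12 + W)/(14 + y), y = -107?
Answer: -322033/7 ≈ -46005.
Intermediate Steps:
P(W) = -4/217 + W/651 (P(W) = -(-12 + W)/(7*(14 - 107)) = -(-12 + W)/(7*(-93)) = -(-12 + W)*(-1)/(7*93) = -(4/31 - W/93)/7 = -4/217 + W/651)
-46005 - P(-174) = -46005 - (-4/217 + (1/651)*(-174)) = -46005 - (-4/217 - 58/217) = -46005 - 1*(-2/7) = -46005 + 2/7 = -322033/7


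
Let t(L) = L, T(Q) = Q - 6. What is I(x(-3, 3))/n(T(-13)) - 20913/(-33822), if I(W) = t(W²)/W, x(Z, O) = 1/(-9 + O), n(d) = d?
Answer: 22388/35701 ≈ 0.62710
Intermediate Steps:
T(Q) = -6 + Q
I(W) = W (I(W) = W²/W = W)
I(x(-3, 3))/n(T(-13)) - 20913/(-33822) = 1/((-9 + 3)*(-6 - 13)) - 20913/(-33822) = 1/(-6*(-19)) - 20913*(-1/33822) = -⅙*(-1/19) + 6971/11274 = 1/114 + 6971/11274 = 22388/35701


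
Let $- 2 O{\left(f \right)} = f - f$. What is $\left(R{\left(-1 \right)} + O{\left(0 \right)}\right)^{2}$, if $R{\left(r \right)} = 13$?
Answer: $169$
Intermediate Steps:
$O{\left(f \right)} = 0$ ($O{\left(f \right)} = - \frac{f - f}{2} = \left(- \frac{1}{2}\right) 0 = 0$)
$\left(R{\left(-1 \right)} + O{\left(0 \right)}\right)^{2} = \left(13 + 0\right)^{2} = 13^{2} = 169$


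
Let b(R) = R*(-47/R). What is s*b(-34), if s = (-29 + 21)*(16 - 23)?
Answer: -2632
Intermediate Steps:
b(R) = -47
s = 56 (s = -8*(-7) = 56)
s*b(-34) = 56*(-47) = -2632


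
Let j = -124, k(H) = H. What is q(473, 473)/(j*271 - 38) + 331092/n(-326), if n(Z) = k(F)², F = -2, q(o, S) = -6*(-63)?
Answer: 7366796/89 ≈ 82773.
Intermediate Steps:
q(o, S) = 378
n(Z) = 4 (n(Z) = (-2)² = 4)
q(473, 473)/(j*271 - 38) + 331092/n(-326) = 378/(-124*271 - 38) + 331092/4 = 378/(-33604 - 38) + 331092*(¼) = 378/(-33642) + 82773 = 378*(-1/33642) + 82773 = -1/89 + 82773 = 7366796/89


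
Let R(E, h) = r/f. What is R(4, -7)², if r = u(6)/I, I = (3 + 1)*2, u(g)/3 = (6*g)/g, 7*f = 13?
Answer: 3969/2704 ≈ 1.4678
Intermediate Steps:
f = 13/7 (f = (⅐)*13 = 13/7 ≈ 1.8571)
u(g) = 18 (u(g) = 3*((6*g)/g) = 3*6 = 18)
I = 8 (I = 4*2 = 8)
r = 9/4 (r = 18/8 = 18*(⅛) = 9/4 ≈ 2.2500)
R(E, h) = 63/52 (R(E, h) = 9/(4*(13/7)) = (9/4)*(7/13) = 63/52)
R(4, -7)² = (63/52)² = 3969/2704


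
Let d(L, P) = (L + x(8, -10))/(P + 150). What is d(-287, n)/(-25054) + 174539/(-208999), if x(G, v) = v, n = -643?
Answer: -2155901824961/2581476646378 ≈ -0.83514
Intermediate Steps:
d(L, P) = (-10 + L)/(150 + P) (d(L, P) = (L - 10)/(P + 150) = (-10 + L)/(150 + P))
d(-287, n)/(-25054) + 174539/(-208999) = ((-10 - 287)/(150 - 643))/(-25054) + 174539/(-208999) = (-297/(-493))*(-1/25054) + 174539*(-1/208999) = -1/493*(-297)*(-1/25054) - 174539/208999 = (297/493)*(-1/25054) - 174539/208999 = -297/12351622 - 174539/208999 = -2155901824961/2581476646378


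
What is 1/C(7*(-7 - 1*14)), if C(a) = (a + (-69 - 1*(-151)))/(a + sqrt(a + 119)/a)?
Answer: 147/65 + 2*I*sqrt(7)/9555 ≈ 2.2615 + 0.00055379*I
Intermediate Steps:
C(a) = (82 + a)/(a + sqrt(119 + a)/a) (C(a) = (a + (-69 + 151))/(a + sqrt(119 + a)/a) = (a + 82)/(a + sqrt(119 + a)/a) = (82 + a)/(a + sqrt(119 + a)/a))
1/C(7*(-7 - 1*14)) = 1/((7*(-7 - 1*14))*(82 + 7*(-7 - 1*14))/((7*(-7 - 1*14))**2 + sqrt(119 + 7*(-7 - 1*14)))) = 1/((7*(-7 - 14))*(82 + 7*(-7 - 14))/((7*(-7 - 14))**2 + sqrt(119 + 7*(-7 - 14)))) = 1/((7*(-21))*(82 + 7*(-21))/((7*(-21))**2 + sqrt(119 + 7*(-21)))) = 1/(-147*(82 - 147)/((-147)**2 + sqrt(119 - 147))) = 1/(-147*(-65)/(21609 + sqrt(-28))) = 1/(-147*(-65)/(21609 + 2*I*sqrt(7))) = 1/(9555/(21609 + 2*I*sqrt(7))) = 147/65 + 2*I*sqrt(7)/9555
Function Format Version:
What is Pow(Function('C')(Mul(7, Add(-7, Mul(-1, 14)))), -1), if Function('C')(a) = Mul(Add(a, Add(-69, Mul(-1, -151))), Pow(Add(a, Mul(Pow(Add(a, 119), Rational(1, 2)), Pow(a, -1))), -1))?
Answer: Add(Rational(147, 65), Mul(Rational(2, 9555), I, Pow(7, Rational(1, 2)))) ≈ Add(2.2615, Mul(0.00055379, I))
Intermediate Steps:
Function('C')(a) = Mul(Pow(Add(a, Mul(Pow(a, -1), Pow(Add(119, a), Rational(1, 2)))), -1), Add(82, a)) (Function('C')(a) = Mul(Add(a, Add(-69, 151)), Pow(Add(a, Mul(Pow(Add(119, a), Rational(1, 2)), Pow(a, -1))), -1)) = Mul(Add(a, 82), Pow(Add(a, Mul(Pow(a, -1), Pow(Add(119, a), Rational(1, 2)))), -1)) = Mul(Add(82, a), Pow(Add(a, Mul(Pow(a, -1), Pow(Add(119, a), Rational(1, 2)))), -1)) = Mul(Pow(Add(a, Mul(Pow(a, -1), Pow(Add(119, a), Rational(1, 2)))), -1), Add(82, a)))
Pow(Function('C')(Mul(7, Add(-7, Mul(-1, 14)))), -1) = Pow(Mul(Mul(7, Add(-7, Mul(-1, 14))), Pow(Add(Pow(Mul(7, Add(-7, Mul(-1, 14))), 2), Pow(Add(119, Mul(7, Add(-7, Mul(-1, 14)))), Rational(1, 2))), -1), Add(82, Mul(7, Add(-7, Mul(-1, 14))))), -1) = Pow(Mul(Mul(7, Add(-7, -14)), Pow(Add(Pow(Mul(7, Add(-7, -14)), 2), Pow(Add(119, Mul(7, Add(-7, -14))), Rational(1, 2))), -1), Add(82, Mul(7, Add(-7, -14)))), -1) = Pow(Mul(Mul(7, -21), Pow(Add(Pow(Mul(7, -21), 2), Pow(Add(119, Mul(7, -21)), Rational(1, 2))), -1), Add(82, Mul(7, -21))), -1) = Pow(Mul(-147, Pow(Add(Pow(-147, 2), Pow(Add(119, -147), Rational(1, 2))), -1), Add(82, -147)), -1) = Pow(Mul(-147, Pow(Add(21609, Pow(-28, Rational(1, 2))), -1), -65), -1) = Pow(Mul(-147, Pow(Add(21609, Mul(2, I, Pow(7, Rational(1, 2)))), -1), -65), -1) = Pow(Mul(9555, Pow(Add(21609, Mul(2, I, Pow(7, Rational(1, 2)))), -1)), -1) = Add(Rational(147, 65), Mul(Rational(2, 9555), I, Pow(7, Rational(1, 2))))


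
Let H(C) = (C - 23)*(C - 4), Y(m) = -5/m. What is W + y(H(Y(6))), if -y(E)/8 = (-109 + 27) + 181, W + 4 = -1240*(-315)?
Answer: 389804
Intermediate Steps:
W = 390596 (W = -4 - 1240*(-315) = -4 + 390600 = 390596)
H(C) = (-23 + C)*(-4 + C)
y(E) = -792 (y(E) = -8*((-109 + 27) + 181) = -8*(-82 + 181) = -8*99 = -792)
W + y(H(Y(6))) = 390596 - 792 = 389804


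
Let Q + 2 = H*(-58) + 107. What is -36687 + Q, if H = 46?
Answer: -39250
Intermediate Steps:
Q = -2563 (Q = -2 + (46*(-58) + 107) = -2 + (-2668 + 107) = -2 - 2561 = -2563)
-36687 + Q = -36687 - 2563 = -39250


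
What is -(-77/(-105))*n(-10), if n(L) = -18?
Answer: 66/5 ≈ 13.200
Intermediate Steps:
-(-77/(-105))*n(-10) = -(-77/(-105))*(-18) = -(-77*(-1/105))*(-18) = -11*(-18)/15 = -1*(-66/5) = 66/5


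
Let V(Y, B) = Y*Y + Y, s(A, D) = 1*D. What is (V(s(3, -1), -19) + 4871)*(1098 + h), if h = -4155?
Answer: -14890647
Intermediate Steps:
s(A, D) = D
V(Y, B) = Y + Y**2 (V(Y, B) = Y**2 + Y = Y + Y**2)
(V(s(3, -1), -19) + 4871)*(1098 + h) = (-(1 - 1) + 4871)*(1098 - 4155) = (-1*0 + 4871)*(-3057) = (0 + 4871)*(-3057) = 4871*(-3057) = -14890647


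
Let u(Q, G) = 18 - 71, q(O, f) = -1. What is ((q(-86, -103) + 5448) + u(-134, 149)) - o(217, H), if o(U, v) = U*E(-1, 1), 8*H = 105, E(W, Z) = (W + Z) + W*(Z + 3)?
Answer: 6262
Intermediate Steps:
u(Q, G) = -53
E(W, Z) = W + Z + W*(3 + Z) (E(W, Z) = (W + Z) + W*(3 + Z) = W + Z + W*(3 + Z))
H = 105/8 (H = (1/8)*105 = 105/8 ≈ 13.125)
o(U, v) = -4*U (o(U, v) = U*(1 + 4*(-1) - 1*1) = U*(1 - 4 - 1) = U*(-4) = -4*U)
((q(-86, -103) + 5448) + u(-134, 149)) - o(217, H) = ((-1 + 5448) - 53) - (-4)*217 = (5447 - 53) - 1*(-868) = 5394 + 868 = 6262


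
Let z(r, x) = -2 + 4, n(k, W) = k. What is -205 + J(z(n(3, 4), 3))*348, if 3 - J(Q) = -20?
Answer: 7799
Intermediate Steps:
z(r, x) = 2
J(Q) = 23 (J(Q) = 3 - 1*(-20) = 3 + 20 = 23)
-205 + J(z(n(3, 4), 3))*348 = -205 + 23*348 = -205 + 8004 = 7799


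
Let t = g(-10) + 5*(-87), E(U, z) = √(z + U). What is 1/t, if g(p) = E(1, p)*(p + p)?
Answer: -29/12855 + 4*I/12855 ≈ -0.0022559 + 0.00031116*I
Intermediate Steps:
E(U, z) = √(U + z)
g(p) = 2*p*√(1 + p) (g(p) = √(1 + p)*(p + p) = √(1 + p)*(2*p) = 2*p*√(1 + p))
t = -435 - 60*I (t = 2*(-10)*√(1 - 10) + 5*(-87) = 2*(-10)*√(-9) - 435 = 2*(-10)*(3*I) - 435 = -60*I - 435 = -435 - 60*I ≈ -435.0 - 60.0*I)
1/t = 1/(-435 - 60*I) = (-435 + 60*I)/192825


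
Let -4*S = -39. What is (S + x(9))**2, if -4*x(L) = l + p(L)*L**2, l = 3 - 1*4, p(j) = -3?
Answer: 80089/16 ≈ 5005.6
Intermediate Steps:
S = 39/4 (S = -1/4*(-39) = 39/4 ≈ 9.7500)
l = -1 (l = 3 - 4 = -1)
x(L) = 1/4 + 3*L**2/4 (x(L) = -(-1 - 3*L**2)/4 = 1/4 + 3*L**2/4)
(S + x(9))**2 = (39/4 + (1/4 + (3/4)*9**2))**2 = (39/4 + (1/4 + (3/4)*81))**2 = (39/4 + (1/4 + 243/4))**2 = (39/4 + 61)**2 = (283/4)**2 = 80089/16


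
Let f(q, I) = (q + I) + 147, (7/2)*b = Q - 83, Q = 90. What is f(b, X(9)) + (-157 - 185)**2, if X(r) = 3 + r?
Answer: 117125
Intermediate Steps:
b = 2 (b = 2*(90 - 83)/7 = (2/7)*7 = 2)
f(q, I) = 147 + I + q (f(q, I) = (I + q) + 147 = 147 + I + q)
f(b, X(9)) + (-157 - 185)**2 = (147 + (3 + 9) + 2) + (-157 - 185)**2 = (147 + 12 + 2) + (-342)**2 = 161 + 116964 = 117125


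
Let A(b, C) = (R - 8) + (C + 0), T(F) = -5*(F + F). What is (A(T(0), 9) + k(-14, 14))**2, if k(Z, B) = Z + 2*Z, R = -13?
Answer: 2916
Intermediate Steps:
T(F) = -10*F
A(b, C) = -21 + C (A(b, C) = (-13 - 8) + (C + 0) = -21 + C)
k(Z, B) = 3*Z
(A(T(0), 9) + k(-14, 14))**2 = ((-21 + 9) + 3*(-14))**2 = (-12 - 42)**2 = (-54)**2 = 2916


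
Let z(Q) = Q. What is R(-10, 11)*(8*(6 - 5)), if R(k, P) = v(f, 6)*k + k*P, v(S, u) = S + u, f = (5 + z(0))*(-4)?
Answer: 240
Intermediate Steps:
f = -20 (f = (5 + 0)*(-4) = 5*(-4) = -20)
R(k, P) = -14*k + P*k (R(k, P) = (-20 + 6)*k + k*P = -14*k + P*k)
R(-10, 11)*(8*(6 - 5)) = (-10*(-14 + 11))*(8*(6 - 5)) = (-10*(-3))*(8*1) = 30*8 = 240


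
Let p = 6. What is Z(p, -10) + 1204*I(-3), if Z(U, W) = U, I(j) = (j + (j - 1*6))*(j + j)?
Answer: 86694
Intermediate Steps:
I(j) = 2*j*(-6 + 2*j) (I(j) = (j + (j - 6))*(2*j) = (j + (-6 + j))*(2*j) = (-6 + 2*j)*(2*j) = 2*j*(-6 + 2*j))
Z(p, -10) + 1204*I(-3) = 6 + 1204*(4*(-3)*(-3 - 3)) = 6 + 1204*(4*(-3)*(-6)) = 6 + 1204*72 = 6 + 86688 = 86694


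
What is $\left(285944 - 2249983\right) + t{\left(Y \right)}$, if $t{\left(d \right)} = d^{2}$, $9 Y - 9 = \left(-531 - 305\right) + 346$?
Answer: $- \frac{158855798}{81} \approx -1.9612 \cdot 10^{6}$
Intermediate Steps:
$Y = - \frac{481}{9}$ ($Y = 1 + \frac{\left(-531 - 305\right) + 346}{9} = 1 + \frac{-836 + 346}{9} = 1 + \frac{1}{9} \left(-490\right) = 1 - \frac{490}{9} = - \frac{481}{9} \approx -53.444$)
$\left(285944 - 2249983\right) + t{\left(Y \right)} = \left(285944 - 2249983\right) + \left(- \frac{481}{9}\right)^{2} = -1964039 + \frac{231361}{81} = - \frac{158855798}{81}$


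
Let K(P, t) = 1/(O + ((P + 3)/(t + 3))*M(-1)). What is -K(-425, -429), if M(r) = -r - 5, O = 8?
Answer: -213/860 ≈ -0.24767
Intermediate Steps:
M(r) = -5 - r
K(P, t) = 1/(8 - 4*(3 + P)/(3 + t)) (K(P, t) = 1/(8 + ((P + 3)/(t + 3))*(-5 - 1*(-1))) = 1/(8 + ((3 + P)/(3 + t))*(-5 + 1)) = 1/(8 + ((3 + P)/(3 + t))*(-4)) = 1/(8 - 4*(3 + P)/(3 + t)))
-K(-425, -429) = -(3 - 429)/(4*(3 - 1*(-425) + 2*(-429))) = -(-426)/(4*(3 + 425 - 858)) = -(-426)/(4*(-430)) = -(-1)*(-426)/(4*430) = -1*213/860 = -213/860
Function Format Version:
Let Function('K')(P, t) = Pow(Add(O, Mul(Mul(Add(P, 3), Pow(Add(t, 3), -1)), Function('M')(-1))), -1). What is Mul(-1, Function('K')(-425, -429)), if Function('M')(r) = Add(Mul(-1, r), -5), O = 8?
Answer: Rational(-213, 860) ≈ -0.24767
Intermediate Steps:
Function('M')(r) = Add(-5, Mul(-1, r))
Function('K')(P, t) = Pow(Add(8, Mul(-4, Pow(Add(3, t), -1), Add(3, P))), -1) (Function('K')(P, t) = Pow(Add(8, Mul(Mul(Add(P, 3), Pow(Add(t, 3), -1)), Add(-5, Mul(-1, -1)))), -1) = Pow(Add(8, Mul(Mul(Add(3, P), Pow(Add(3, t), -1)), Add(-5, 1))), -1) = Pow(Add(8, Mul(Mul(Pow(Add(3, t), -1), Add(3, P)), -4)), -1) = Pow(Add(8, Mul(-4, Pow(Add(3, t), -1), Add(3, P))), -1))
Mul(-1, Function('K')(-425, -429)) = Mul(-1, Mul(Rational(1, 4), Pow(Add(3, Mul(-1, -425), Mul(2, -429)), -1), Add(3, -429))) = Mul(-1, Mul(Rational(1, 4), Pow(Add(3, 425, -858), -1), -426)) = Mul(-1, Mul(Rational(1, 4), Pow(-430, -1), -426)) = Mul(-1, Mul(Rational(1, 4), Rational(-1, 430), -426)) = Mul(-1, Rational(213, 860)) = Rational(-213, 860)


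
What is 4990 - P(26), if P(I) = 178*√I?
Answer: 4990 - 178*√26 ≈ 4082.4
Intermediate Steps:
4990 - P(26) = 4990 - 178*√26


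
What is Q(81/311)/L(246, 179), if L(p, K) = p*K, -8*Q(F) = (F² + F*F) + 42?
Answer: -339617/2839341676 ≈ -0.00011961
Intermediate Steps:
Q(F) = -21/4 - F²/4 (Q(F) = -((F² + F*F) + 42)/8 = -((F² + F²) + 42)/8 = -(2*F² + 42)/8 = -(42 + 2*F²)/8 = -21/4 - F²/4)
L(p, K) = K*p
Q(81/311)/L(246, 179) = (-21/4 - (81/311)²/4)/((179*246)) = (-21/4 - (81*(1/311))²/4)/44034 = (-21/4 - (81/311)²/4)*(1/44034) = (-21/4 - ¼*6561/96721)*(1/44034) = (-21/4 - 6561/386884)*(1/44034) = -1018851/193442*1/44034 = -339617/2839341676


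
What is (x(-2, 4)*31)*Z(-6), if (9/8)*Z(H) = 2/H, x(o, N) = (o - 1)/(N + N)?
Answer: 31/9 ≈ 3.4444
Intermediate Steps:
x(o, N) = (-1 + o)/(2*N) (x(o, N) = (-1 + o)/((2*N)) = (-1 + o)*(1/(2*N)) = (-1 + o)/(2*N))
Z(H) = 16/(9*H) (Z(H) = 8*(2/H)/9 = 16/(9*H))
(x(-2, 4)*31)*Z(-6) = (((½)*(-1 - 2)/4)*31)*((16/9)/(-6)) = (((½)*(¼)*(-3))*31)*((16/9)*(-⅙)) = -3/8*31*(-8/27) = -93/8*(-8/27) = 31/9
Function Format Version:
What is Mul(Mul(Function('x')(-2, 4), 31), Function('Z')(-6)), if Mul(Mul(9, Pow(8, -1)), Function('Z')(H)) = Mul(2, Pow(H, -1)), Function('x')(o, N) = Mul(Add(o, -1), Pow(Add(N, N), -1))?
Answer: Rational(31, 9) ≈ 3.4444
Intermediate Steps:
Function('x')(o, N) = Mul(Rational(1, 2), Pow(N, -1), Add(-1, o)) (Function('x')(o, N) = Mul(Add(-1, o), Pow(Mul(2, N), -1)) = Mul(Add(-1, o), Mul(Rational(1, 2), Pow(N, -1))) = Mul(Rational(1, 2), Pow(N, -1), Add(-1, o)))
Function('Z')(H) = Mul(Rational(16, 9), Pow(H, -1)) (Function('Z')(H) = Mul(Rational(8, 9), Mul(2, Pow(H, -1))) = Mul(Rational(16, 9), Pow(H, -1)))
Mul(Mul(Function('x')(-2, 4), 31), Function('Z')(-6)) = Mul(Mul(Mul(Rational(1, 2), Pow(4, -1), Add(-1, -2)), 31), Mul(Rational(16, 9), Pow(-6, -1))) = Mul(Mul(Mul(Rational(1, 2), Rational(1, 4), -3), 31), Mul(Rational(16, 9), Rational(-1, 6))) = Mul(Mul(Rational(-3, 8), 31), Rational(-8, 27)) = Mul(Rational(-93, 8), Rational(-8, 27)) = Rational(31, 9)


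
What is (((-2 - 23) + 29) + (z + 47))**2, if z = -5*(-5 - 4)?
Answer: 9216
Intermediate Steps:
z = 45 (z = -5*(-9) = 45)
(((-2 - 23) + 29) + (z + 47))**2 = (((-2 - 23) + 29) + (45 + 47))**2 = ((-25 + 29) + 92)**2 = (4 + 92)**2 = 96**2 = 9216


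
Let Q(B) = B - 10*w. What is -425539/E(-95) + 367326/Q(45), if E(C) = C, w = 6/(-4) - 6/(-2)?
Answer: 1588738/95 ≈ 16724.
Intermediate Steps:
w = 3/2 (w = 6*(-¼) - 6*(-½) = -3/2 + 3 = 3/2 ≈ 1.5000)
Q(B) = -15 + B (Q(B) = B - 10*3/2 = B - 15 = -15 + B)
-425539/E(-95) + 367326/Q(45) = -425539/(-95) + 367326/(-15 + 45) = -425539*(-1/95) + 367326/30 = 425539/95 + 367326*(1/30) = 425539/95 + 61221/5 = 1588738/95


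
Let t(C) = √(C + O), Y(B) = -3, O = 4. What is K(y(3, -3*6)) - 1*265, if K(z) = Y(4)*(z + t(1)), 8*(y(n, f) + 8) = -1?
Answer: -1925/8 - 3*√5 ≈ -247.33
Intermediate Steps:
y(n, f) = -65/8 (y(n, f) = -8 + (⅛)*(-1) = -8 - ⅛ = -65/8)
t(C) = √(4 + C) (t(C) = √(C + 4) = √(4 + C))
K(z) = -3*z - 3*√5 (K(z) = -3*(z + √(4 + 1)) = -3*(z + √5) = -3*z - 3*√5)
K(y(3, -3*6)) - 1*265 = (-3*(-65/8) - 3*√5) - 1*265 = (195/8 - 3*√5) - 265 = -1925/8 - 3*√5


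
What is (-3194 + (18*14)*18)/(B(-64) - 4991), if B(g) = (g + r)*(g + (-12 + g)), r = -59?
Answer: 1342/12229 ≈ 0.10974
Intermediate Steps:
B(g) = (-59 + g)*(-12 + 2*g) (B(g) = (g - 59)*(g + (-12 + g)) = (-59 + g)*(-12 + 2*g))
(-3194 + (18*14)*18)/(B(-64) - 4991) = (-3194 + (18*14)*18)/((708 - 130*(-64) + 2*(-64)²) - 4991) = (-3194 + 252*18)/((708 + 8320 + 2*4096) - 4991) = (-3194 + 4536)/((708 + 8320 + 8192) - 4991) = 1342/(17220 - 4991) = 1342/12229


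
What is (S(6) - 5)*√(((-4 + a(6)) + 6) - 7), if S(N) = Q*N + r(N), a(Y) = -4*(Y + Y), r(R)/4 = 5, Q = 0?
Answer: 15*I*√53 ≈ 109.2*I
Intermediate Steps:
r(R) = 20 (r(R) = 4*5 = 20)
a(Y) = -8*Y
S(N) = 20 (S(N) = 0*N + 20 = 0 + 20 = 20)
(S(6) - 5)*√(((-4 + a(6)) + 6) - 7) = (20 - 5)*√(((-4 - 8*6) + 6) - 7) = 15*√(((-4 - 48) + 6) - 7) = 15*√((-52 + 6) - 7) = 15*√(-46 - 7) = 15*√(-53) = 15*(I*√53) = 15*I*√53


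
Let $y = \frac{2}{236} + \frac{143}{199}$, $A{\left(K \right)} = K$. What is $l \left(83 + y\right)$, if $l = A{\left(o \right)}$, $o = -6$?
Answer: $- \frac{5898237}{11741} \approx -502.36$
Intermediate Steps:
$y = \frac{17073}{23482}$ ($y = 2 \cdot \frac{1}{236} + 143 \cdot \frac{1}{199} = \frac{1}{118} + \frac{143}{199} = \frac{17073}{23482} \approx 0.72707$)
$l = -6$
$l \left(83 + y\right) = - 6 \left(83 + \frac{17073}{23482}\right) = \left(-6\right) \frac{1966079}{23482} = - \frac{5898237}{11741}$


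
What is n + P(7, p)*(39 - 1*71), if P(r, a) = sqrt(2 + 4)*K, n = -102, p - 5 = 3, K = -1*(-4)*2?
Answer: -102 - 256*sqrt(6) ≈ -729.07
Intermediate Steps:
K = 8 (K = 4*2 = 8)
p = 8 (p = 5 + 3 = 8)
P(r, a) = 8*sqrt(6) (P(r, a) = sqrt(2 + 4)*8 = sqrt(6)*8 = 8*sqrt(6))
n + P(7, p)*(39 - 1*71) = -102 + (8*sqrt(6))*(39 - 1*71) = -102 + (8*sqrt(6))*(39 - 71) = -102 + (8*sqrt(6))*(-32) = -102 - 256*sqrt(6)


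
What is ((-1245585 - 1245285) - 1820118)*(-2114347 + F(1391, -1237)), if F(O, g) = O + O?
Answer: 9102931376220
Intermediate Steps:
F(O, g) = 2*O
((-1245585 - 1245285) - 1820118)*(-2114347 + F(1391, -1237)) = ((-1245585 - 1245285) - 1820118)*(-2114347 + 2*1391) = (-2490870 - 1820118)*(-2114347 + 2782) = -4310988*(-2111565) = 9102931376220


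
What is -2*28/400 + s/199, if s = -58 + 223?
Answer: 6857/9950 ≈ 0.68915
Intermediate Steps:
s = 165
-2*28/400 + s/199 = -2*28/400 + 165/199 = -56*1/400 + 165*(1/199) = -7/50 + 165/199 = 6857/9950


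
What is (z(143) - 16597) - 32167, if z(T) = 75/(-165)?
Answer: -536409/11 ≈ -48764.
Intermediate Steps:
z(T) = -5/11 (z(T) = 75*(-1/165) = -5/11)
(z(143) - 16597) - 32167 = (-5/11 - 16597) - 32167 = -182572/11 - 32167 = -536409/11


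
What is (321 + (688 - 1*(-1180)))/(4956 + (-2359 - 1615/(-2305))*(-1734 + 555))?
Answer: 1009129/1284065220 ≈ 0.00078589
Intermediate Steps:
(321 + (688 - 1*(-1180)))/(4956 + (-2359 - 1615/(-2305))*(-1734 + 555)) = (321 + (688 + 1180))/(4956 + (-2359 - 1615*(-1/2305))*(-1179)) = (321 + 1868)/(4956 + (-2359 + 323/461)*(-1179)) = 2189/(4956 - 1087176/461*(-1179)) = 2189/(4956 + 1281780504/461) = 2189/(1284065220/461) = 2189*(461/1284065220) = 1009129/1284065220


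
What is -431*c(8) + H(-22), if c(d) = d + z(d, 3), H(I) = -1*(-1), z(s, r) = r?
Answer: -4740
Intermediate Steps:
H(I) = 1
c(d) = 3 + d (c(d) = d + 3 = 3 + d)
-431*c(8) + H(-22) = -431*(3 + 8) + 1 = -431*11 + 1 = -4741 + 1 = -4740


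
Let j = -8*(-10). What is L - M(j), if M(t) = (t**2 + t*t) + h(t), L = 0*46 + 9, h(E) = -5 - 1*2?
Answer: -12784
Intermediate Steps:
h(E) = -7 (h(E) = -5 - 2 = -7)
j = 80
L = 9 (L = 0 + 9 = 9)
M(t) = -7 + 2*t**2 (M(t) = (t**2 + t*t) - 7 = (t**2 + t**2) - 7 = 2*t**2 - 7 = -7 + 2*t**2)
L - M(j) = 9 - (-7 + 2*80**2) = 9 - (-7 + 2*6400) = 9 - (-7 + 12800) = 9 - 1*12793 = 9 - 12793 = -12784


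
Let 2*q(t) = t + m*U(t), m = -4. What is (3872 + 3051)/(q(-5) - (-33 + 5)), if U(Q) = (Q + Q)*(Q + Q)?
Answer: -13846/349 ≈ -39.673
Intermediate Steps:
U(Q) = 4*Q² (U(Q) = (2*Q)*(2*Q) = 4*Q²)
q(t) = t/2 - 8*t² (q(t) = (t - 16*t²)/2 = t/2 - 8*t²)
(3872 + 3051)/(q(-5) - (-33 + 5)) = (3872 + 3051)/((½)*(-5)*(1 - 16*(-5)) - (-33 + 5)) = 6923/((½)*(-5)*(1 + 80) - 1*(-28)) = 6923/((½)*(-5)*81 + 28) = 6923/(-405/2 + 28) = 6923/(-349/2) = 6923*(-2/349) = -13846/349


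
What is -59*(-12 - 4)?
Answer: 944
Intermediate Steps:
-59*(-12 - 4) = -59*(-16) = 944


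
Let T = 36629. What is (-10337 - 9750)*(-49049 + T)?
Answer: 249480540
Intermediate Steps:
(-10337 - 9750)*(-49049 + T) = (-10337 - 9750)*(-49049 + 36629) = -20087*(-12420) = 249480540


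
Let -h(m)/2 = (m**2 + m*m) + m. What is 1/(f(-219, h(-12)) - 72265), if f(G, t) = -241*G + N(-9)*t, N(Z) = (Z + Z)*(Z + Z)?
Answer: -1/198334 ≈ -5.0420e-6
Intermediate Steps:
h(m) = -4*m**2 - 2*m (h(m) = -2*((m**2 + m*m) + m) = -2*((m**2 + m**2) + m) = -2*(2*m**2 + m) = -2*(m + 2*m**2) = -4*m**2 - 2*m)
N(Z) = 4*Z**2 (N(Z) = (2*Z)*(2*Z) = 4*Z**2)
f(G, t) = -241*G + 324*t (f(G, t) = -241*G + (4*(-9)**2)*t = -241*G + (4*81)*t = -241*G + 324*t)
1/(f(-219, h(-12)) - 72265) = 1/((-241*(-219) + 324*(-2*(-12)*(1 + 2*(-12)))) - 72265) = 1/((52779 + 324*(-2*(-12)*(1 - 24))) - 72265) = 1/((52779 + 324*(-2*(-12)*(-23))) - 72265) = 1/((52779 + 324*(-552)) - 72265) = 1/((52779 - 178848) - 72265) = 1/(-126069 - 72265) = 1/(-198334) = -1/198334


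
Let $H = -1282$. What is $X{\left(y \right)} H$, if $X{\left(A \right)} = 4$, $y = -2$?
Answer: $-5128$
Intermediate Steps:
$X{\left(y \right)} H = 4 \left(-1282\right) = -5128$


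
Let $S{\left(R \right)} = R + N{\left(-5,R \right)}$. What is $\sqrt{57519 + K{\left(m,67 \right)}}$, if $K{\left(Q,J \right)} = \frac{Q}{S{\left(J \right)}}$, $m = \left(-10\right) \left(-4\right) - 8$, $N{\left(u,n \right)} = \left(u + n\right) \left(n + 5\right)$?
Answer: $\frac{\sqrt{1180862971751}}{4531} \approx 239.83$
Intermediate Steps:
$N{\left(u,n \right)} = \left(5 + n\right) \left(n + u\right)$ ($N{\left(u,n \right)} = \left(n + u\right) \left(5 + n\right) = \left(5 + n\right) \left(n + u\right)$)
$S{\left(R \right)} = -25 + R + R^{2}$ ($S{\left(R \right)} = R + \left(R^{2} + 5 R + 5 \left(-5\right) + R \left(-5\right)\right) = R + \left(R^{2} + 5 R - 25 - 5 R\right) = R + \left(-25 + R^{2}\right) = -25 + R + R^{2}$)
$m = 32$ ($m = 40 - 8 = 32$)
$K{\left(Q,J \right)} = \frac{Q}{-25 + J + J^{2}}$
$\sqrt{57519 + K{\left(m,67 \right)}} = \sqrt{57519 + \frac{32}{-25 + 67 + 67^{2}}} = \sqrt{57519 + \frac{32}{-25 + 67 + 4489}} = \sqrt{57519 + \frac{32}{4531}} = \sqrt{\frac{260618621}{4531}} = \frac{\sqrt{1180862971751}}{4531}$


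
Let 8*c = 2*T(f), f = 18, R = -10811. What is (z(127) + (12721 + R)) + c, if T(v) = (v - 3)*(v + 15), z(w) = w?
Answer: 8643/4 ≈ 2160.8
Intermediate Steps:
T(v) = (-3 + v)*(15 + v)
c = 495/4 (c = (2*(-45 + 18² + 12*18))/8 = (2*(-45 + 324 + 216))/8 = (2*495)/8 = (⅛)*990 = 495/4 ≈ 123.75)
(z(127) + (12721 + R)) + c = (127 + (12721 - 10811)) + 495/4 = (127 + 1910) + 495/4 = 2037 + 495/4 = 8643/4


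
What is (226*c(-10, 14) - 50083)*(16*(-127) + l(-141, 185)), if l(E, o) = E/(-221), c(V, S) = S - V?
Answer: 1179341737/13 ≈ 9.0719e+7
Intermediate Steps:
l(E, o) = -E/221 (l(E, o) = E*(-1/221) = -E/221)
(226*c(-10, 14) - 50083)*(16*(-127) + l(-141, 185)) = (226*(14 - 1*(-10)) - 50083)*(16*(-127) - 1/221*(-141)) = (226*(14 + 10) - 50083)*(-2032 + 141/221) = (226*24 - 50083)*(-448931/221) = (5424 - 50083)*(-448931/221) = -44659*(-448931/221) = 1179341737/13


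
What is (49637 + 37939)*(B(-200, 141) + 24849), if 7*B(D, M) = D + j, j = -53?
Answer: 15211075440/7 ≈ 2.1730e+9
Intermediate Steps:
B(D, M) = -53/7 + D/7 (B(D, M) = (D - 53)/7 = (-53 + D)/7 = -53/7 + D/7)
(49637 + 37939)*(B(-200, 141) + 24849) = (49637 + 37939)*((-53/7 + (⅐)*(-200)) + 24849) = 87576*((-53/7 - 200/7) + 24849) = 87576*(-253/7 + 24849) = 87576*(173690/7) = 15211075440/7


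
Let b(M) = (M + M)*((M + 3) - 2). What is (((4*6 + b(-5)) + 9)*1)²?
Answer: 5329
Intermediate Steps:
b(M) = 2*M*(1 + M) (b(M) = (2*M)*((3 + M) - 2) = (2*M)*(1 + M) = 2*M*(1 + M))
(((4*6 + b(-5)) + 9)*1)² = (((4*6 + 2*(-5)*(1 - 5)) + 9)*1)² = (((24 + 2*(-5)*(-4)) + 9)*1)² = (((24 + 40) + 9)*1)² = ((64 + 9)*1)² = (73*1)² = 73² = 5329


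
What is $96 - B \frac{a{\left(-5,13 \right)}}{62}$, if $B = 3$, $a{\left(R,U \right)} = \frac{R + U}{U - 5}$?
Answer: $\frac{5949}{62} \approx 95.952$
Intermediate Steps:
$a{\left(R,U \right)} = \frac{R + U}{-5 + U}$
$96 - B \frac{a{\left(-5,13 \right)}}{62} = 96 - 3 \frac{\frac{1}{-5 + 13} \left(-5 + 13\right)}{62} = 96 - 3 \cdot \frac{1}{8} \cdot 8 \cdot \frac{1}{62} = 96 - 3 \cdot 1 \cdot \frac{1}{62} = 96 - 3 \cdot \frac{1}{62} = 96 - \frac{3}{62} = \frac{5949}{62}$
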